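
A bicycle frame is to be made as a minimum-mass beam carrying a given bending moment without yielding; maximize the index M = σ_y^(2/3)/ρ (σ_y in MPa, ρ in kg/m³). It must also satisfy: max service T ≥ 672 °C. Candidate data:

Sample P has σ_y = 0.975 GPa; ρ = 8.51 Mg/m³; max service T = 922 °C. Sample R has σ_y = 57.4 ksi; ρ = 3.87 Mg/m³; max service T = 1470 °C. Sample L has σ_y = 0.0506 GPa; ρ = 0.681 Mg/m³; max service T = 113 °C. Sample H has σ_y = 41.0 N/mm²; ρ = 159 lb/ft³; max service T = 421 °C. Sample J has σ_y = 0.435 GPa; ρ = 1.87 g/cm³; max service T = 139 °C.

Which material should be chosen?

Screen on constraints: max service T ≥ 672 °C. Survivors: sample P, sample R.
Convert each candidate to consistent units, then evaluate M:
  sample P: σ_y = 975.0 MPa, ρ = 8510 kg/m³
  sample R: σ_y = 395.8 MPa, ρ = 3870 kg/m³
  sample R: M = 13.9×10⁻³
  sample P: M = 11.6×10⁻³
The maximum is for sample R.

sample R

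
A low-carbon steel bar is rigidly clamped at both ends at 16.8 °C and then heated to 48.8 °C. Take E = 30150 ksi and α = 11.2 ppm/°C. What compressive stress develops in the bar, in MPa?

E = 30150 ksi = 207.9 GPa.
ΔT = 32.00 K. Constrained thermal stress σ = E·α·ΔT = 207.9×10³ MPa × 11.2×10⁻⁶ × 32.00 = 74.5 MPa (compressive).

74.5 MPa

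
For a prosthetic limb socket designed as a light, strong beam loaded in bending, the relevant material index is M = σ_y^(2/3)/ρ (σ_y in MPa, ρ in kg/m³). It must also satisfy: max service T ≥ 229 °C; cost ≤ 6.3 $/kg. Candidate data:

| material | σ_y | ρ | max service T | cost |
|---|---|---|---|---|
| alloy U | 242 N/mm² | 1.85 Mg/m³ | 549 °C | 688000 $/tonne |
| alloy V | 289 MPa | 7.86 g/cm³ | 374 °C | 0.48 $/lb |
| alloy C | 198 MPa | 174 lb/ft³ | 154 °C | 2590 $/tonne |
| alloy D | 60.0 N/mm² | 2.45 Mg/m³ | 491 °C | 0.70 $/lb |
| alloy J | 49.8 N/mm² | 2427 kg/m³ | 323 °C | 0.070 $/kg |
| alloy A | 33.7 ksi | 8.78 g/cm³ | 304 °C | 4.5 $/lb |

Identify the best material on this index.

alloy D

Screen on constraints: max service T ≥ 229 °C; cost ≤ 6.3 $/kg. Survivors: alloy V, alloy D, alloy J.
Convert each candidate to consistent units, then evaluate M:
  alloy V: σ_y = 289.0 MPa, ρ = 7860 kg/m³
  alloy D: σ_y = 60.00 MPa, ρ = 2450 kg/m³
  alloy J: σ_y = 49.80 MPa, ρ = 2427 kg/m³
  alloy D: M = 6.26×10⁻³
  alloy J: M = 5.58×10⁻³
  alloy V: M = 5.56×10⁻³
Alloy D has the largest M.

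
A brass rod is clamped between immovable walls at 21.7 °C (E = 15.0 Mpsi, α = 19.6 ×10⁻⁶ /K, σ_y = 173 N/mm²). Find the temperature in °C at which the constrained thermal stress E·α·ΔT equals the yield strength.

107 °C

E = 15.0 Mpsi = 103.4 GPa.
σ_y = 173 N/mm² = 173.0 MPa.
E·α·ΔT = 173.0 MPa ⇒ ΔT = 173.0 / (103.4×10³ × 19.6×10⁻⁶) = 85.35 K.
T = 21.7 + 85.35 = 107.0 °C.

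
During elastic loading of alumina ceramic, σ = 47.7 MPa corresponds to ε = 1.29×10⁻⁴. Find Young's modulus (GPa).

E = σ/ε = 47.7 MPa / 1.29×10⁻⁴ = 369800 MPa = 370 GPa.

370 GPa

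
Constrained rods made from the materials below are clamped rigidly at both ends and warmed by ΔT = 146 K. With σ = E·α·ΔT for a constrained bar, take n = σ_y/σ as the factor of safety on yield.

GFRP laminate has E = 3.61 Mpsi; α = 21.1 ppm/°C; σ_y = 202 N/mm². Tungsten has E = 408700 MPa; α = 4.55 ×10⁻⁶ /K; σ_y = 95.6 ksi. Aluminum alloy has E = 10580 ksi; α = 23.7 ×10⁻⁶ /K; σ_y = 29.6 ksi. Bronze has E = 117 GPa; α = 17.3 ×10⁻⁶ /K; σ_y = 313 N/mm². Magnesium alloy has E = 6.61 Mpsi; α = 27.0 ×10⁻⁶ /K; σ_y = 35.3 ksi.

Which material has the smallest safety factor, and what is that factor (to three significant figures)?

Per material, after unit conversion:
  GFRP laminate: E = 24.89, α = 21.1, σ_y = 202.0 → σ = 76.7 MPa, n = 2.63
  tungsten: E = 408.7, α = 4.55, σ_y = 659.1 → σ = 271 MPa, n = 2.43
  aluminum alloy: E = 72.95, α = 23.7, σ_y = 204.1 → σ = 252 MPa, n = 0.809
  bronze: E = 117.0, α = 17.3, σ_y = 313.0 → σ = 296 MPa, n = 1.06
  magnesium alloy: E = 45.57, α = 27.0, σ_y = 243.4 → σ = 180 MPa, n = 1.35
Smallest n: aluminum alloy with n = 0.809.

aluminum alloy, n = 0.809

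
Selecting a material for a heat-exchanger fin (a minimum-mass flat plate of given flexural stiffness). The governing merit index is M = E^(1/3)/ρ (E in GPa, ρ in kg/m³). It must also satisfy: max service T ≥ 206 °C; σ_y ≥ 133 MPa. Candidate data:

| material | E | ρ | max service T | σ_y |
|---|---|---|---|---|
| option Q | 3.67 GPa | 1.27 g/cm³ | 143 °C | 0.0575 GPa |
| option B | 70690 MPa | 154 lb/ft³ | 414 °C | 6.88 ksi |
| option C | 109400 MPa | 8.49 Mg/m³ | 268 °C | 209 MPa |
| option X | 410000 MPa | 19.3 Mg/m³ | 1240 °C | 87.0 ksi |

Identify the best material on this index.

option C

Screen on constraints: max service T ≥ 206 °C; σ_y ≥ 133 MPa. Survivors: option C, option X.
In SI units:
  option C: E = 109.4 GPa, ρ = 8490 kg/m³
  option X: E = 410.0 GPa, ρ = 19300 kg/m³
  option C: M = 0.563×10⁻³
  option X: M = 0.385×10⁻³
The maximum is for option C.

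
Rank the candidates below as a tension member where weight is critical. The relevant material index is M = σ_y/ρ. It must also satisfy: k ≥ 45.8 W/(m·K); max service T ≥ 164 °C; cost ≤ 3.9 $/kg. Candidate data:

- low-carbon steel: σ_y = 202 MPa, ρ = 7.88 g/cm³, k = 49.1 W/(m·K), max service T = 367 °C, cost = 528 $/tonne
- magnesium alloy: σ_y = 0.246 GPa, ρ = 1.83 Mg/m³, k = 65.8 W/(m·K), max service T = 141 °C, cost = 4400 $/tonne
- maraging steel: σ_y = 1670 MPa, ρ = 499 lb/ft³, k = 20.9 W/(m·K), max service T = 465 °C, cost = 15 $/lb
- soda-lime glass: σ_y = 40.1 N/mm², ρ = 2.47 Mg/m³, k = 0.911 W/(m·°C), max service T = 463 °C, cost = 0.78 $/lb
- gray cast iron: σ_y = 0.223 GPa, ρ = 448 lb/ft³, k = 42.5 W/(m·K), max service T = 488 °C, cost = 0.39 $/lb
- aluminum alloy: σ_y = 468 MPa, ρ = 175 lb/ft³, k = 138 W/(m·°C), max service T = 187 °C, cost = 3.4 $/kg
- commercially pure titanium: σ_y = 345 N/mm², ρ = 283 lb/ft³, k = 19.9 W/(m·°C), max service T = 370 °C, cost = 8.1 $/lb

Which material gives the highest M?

Screen on constraints: k ≥ 45.8 W/(m·K); max service T ≥ 164 °C; cost ≤ 3.9 $/kg. Survivors: low-carbon steel, aluminum alloy.
Convert each candidate to consistent units, then evaluate M:
  low-carbon steel: σ_y = 202.0 MPa, ρ = 7880 kg/m³
  aluminum alloy: σ_y = 468.0 MPa, ρ = 2803 kg/m³
  aluminum alloy: M = 167 kN·m/kg
  low-carbon steel: M = 25.6 kN·m/kg
Aluminum alloy ranks first.

aluminum alloy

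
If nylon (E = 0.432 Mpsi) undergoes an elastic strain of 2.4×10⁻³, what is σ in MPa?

E = 0.432 Mpsi = 2.979 GPa.
σ = E·ε = 2979 MPa × 2.4×10⁻³ = 7.15 MPa.

7.15 MPa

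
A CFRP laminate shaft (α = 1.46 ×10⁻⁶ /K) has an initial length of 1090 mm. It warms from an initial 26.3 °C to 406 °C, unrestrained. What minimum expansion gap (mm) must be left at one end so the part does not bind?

ΔT = 406 − 26.3 = 379.7 K.
ΔL = α·L₀·ΔT = 1.46×10⁻⁶ × 1090 mm × 379.7 K = 0.604 mm.

0.604 mm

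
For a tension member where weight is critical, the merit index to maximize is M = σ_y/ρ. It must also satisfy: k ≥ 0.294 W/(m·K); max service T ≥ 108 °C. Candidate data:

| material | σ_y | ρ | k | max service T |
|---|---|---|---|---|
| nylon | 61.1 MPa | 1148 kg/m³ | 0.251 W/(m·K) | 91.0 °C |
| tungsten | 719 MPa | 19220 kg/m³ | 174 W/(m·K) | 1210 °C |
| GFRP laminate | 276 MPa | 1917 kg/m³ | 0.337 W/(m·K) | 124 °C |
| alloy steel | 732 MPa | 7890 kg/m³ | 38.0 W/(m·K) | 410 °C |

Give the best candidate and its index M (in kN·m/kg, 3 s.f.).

GFRP laminate, M = 144 kN·m/kg

Screen on constraints: k ≥ 0.294 W/(m·K); max service T ≥ 108 °C. Survivors: tungsten, GFRP laminate, alloy steel.
Computing M directly (units already consistent):
  GFRP laminate: M = 144 kN·m/kg
  alloy steel: M = 92.8 kN·m/kg
  tungsten: M = 37.4 kN·m/kg
GFRP laminate ranks first.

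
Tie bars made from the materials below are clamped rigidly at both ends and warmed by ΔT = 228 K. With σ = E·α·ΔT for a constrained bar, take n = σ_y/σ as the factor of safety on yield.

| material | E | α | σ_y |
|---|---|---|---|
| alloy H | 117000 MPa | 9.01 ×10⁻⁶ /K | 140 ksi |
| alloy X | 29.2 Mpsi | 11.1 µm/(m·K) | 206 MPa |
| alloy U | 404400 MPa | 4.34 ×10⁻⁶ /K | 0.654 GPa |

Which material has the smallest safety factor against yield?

alloy X

Converting E to GPa, α to ×10⁻⁶/K, σ_y to MPa, then σ and n for each:
  alloy H: E = 117.0, α = 9.01, σ_y = 965.3 → σ = 240 MPa, n = 4.02
  alloy X: E = 201.3, α = 11.1, σ_y = 206.0 → σ = 510 MPa, n = 0.404
  alloy U: E = 404.4, α = 4.34, σ_y = 654.0 → σ = 400 MPa, n = 1.63
The minimum is alloy X at n = 0.404.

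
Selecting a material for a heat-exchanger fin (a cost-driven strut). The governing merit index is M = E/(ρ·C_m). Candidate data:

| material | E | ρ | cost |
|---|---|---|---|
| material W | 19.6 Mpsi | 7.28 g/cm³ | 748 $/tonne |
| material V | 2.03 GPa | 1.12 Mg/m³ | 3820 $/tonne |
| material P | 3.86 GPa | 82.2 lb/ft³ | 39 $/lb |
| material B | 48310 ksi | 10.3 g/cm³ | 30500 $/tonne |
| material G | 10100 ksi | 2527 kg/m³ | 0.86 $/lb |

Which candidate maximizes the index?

Putting every candidate on a common basis:
  material W: E = 135.1 GPa, ρ = 7280 kg/m³, cost = 0.7480 $/kg
  material V: E = 2.030 GPa, ρ = 1120 kg/m³, cost = 3.820 $/kg
  material P: E = 3.860 GPa, ρ = 1317 kg/m³, cost = 85.98 $/kg
  material B: E = 333.1 GPa, ρ = 10300 kg/m³, cost = 30.50 $/kg
  material G: E = 69.64 GPa, ρ = 2527 kg/m³, cost = 1.896 $/kg
  material W: M = 24.8 MN·m per $
  material G: M = 14.5 MN·m per $
  material B: M = 1.06 MN·m per $
  material V: M = 0.474 MN·m per $
  material P: M = 0.0341 MN·m per $
Highest index: material W.

material W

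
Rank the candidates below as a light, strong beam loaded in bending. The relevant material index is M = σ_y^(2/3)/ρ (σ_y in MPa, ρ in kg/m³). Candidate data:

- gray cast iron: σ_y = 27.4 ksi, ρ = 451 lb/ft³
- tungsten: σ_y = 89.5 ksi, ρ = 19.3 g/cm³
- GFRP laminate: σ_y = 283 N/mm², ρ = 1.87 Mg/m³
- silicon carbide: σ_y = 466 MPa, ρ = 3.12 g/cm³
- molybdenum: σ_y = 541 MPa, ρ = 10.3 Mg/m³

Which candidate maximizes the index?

GFRP laminate

Normalizing units and computing the index:
  gray cast iron: σ_y = 188.9 MPa, ρ = 7224 kg/m³
  tungsten: σ_y = 617.1 MPa, ρ = 19300 kg/m³
  GFRP laminate: σ_y = 283.0 MPa, ρ = 1870 kg/m³
  silicon carbide: σ_y = 466.0 MPa, ρ = 3120 kg/m³
  molybdenum: σ_y = 541.0 MPa, ρ = 10300 kg/m³
  GFRP laminate: M = 23.1×10⁻³
  silicon carbide: M = 19.3×10⁻³
  molybdenum: M = 6.45×10⁻³
  gray cast iron: M = 4.56×10⁻³
  tungsten: M = 3.76×10⁻³
GFRP laminate has the largest M.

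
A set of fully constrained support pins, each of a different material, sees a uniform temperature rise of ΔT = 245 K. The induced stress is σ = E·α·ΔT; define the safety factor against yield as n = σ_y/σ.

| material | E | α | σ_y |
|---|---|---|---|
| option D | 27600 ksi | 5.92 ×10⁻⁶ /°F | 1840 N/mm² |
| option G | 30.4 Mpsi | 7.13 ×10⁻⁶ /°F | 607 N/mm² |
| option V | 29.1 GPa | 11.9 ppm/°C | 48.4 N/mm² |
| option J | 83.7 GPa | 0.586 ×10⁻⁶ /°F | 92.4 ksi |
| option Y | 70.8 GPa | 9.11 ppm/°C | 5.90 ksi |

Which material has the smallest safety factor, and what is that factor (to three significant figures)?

option Y, n = 0.257

Converting E to GPa, α to ×10⁻⁶/K, σ_y to MPa, then σ and n for each:
  option D: E = 190.3, α = 10.7, σ_y = 1840 → σ = 497 MPa, n = 3.70
  option G: E = 209.6, α = 12.8, σ_y = 607.0 → σ = 659 MPa, n = 0.921
  option V: E = 29.10, α = 11.9, σ_y = 48.40 → σ = 84.8 MPa, n = 0.570
  option J: E = 83.70, α = 1.05, σ_y = 637.1 → σ = 21.6 MPa, n = 29.5
  option Y: E = 70.80, α = 9.11, σ_y = 40.68 → σ = 158 MPa, n = 0.257
Smallest n: option Y with n = 0.257.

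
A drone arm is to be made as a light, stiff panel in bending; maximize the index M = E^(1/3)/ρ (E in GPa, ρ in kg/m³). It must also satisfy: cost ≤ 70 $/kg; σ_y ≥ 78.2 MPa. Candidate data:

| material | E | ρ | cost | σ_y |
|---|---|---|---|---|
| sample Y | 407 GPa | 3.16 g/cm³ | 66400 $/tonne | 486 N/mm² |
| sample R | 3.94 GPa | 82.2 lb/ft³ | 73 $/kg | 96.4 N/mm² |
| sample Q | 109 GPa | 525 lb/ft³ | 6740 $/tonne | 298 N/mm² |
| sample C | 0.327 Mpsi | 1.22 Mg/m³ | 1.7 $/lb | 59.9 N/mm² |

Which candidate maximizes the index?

sample Y

Screen on constraints: cost ≤ 70 $/kg; σ_y ≥ 78.2 MPa. Survivors: sample Y, sample Q.
Normalizing units and computing the index:
  sample Y: E = 407.0 GPa, ρ = 3160 kg/m³
  sample Q: E = 109.0 GPa, ρ = 8410 kg/m³
  sample Y: M = 2.35×10⁻³
  sample Q: M = 0.568×10⁻³
Sample Y ranks first.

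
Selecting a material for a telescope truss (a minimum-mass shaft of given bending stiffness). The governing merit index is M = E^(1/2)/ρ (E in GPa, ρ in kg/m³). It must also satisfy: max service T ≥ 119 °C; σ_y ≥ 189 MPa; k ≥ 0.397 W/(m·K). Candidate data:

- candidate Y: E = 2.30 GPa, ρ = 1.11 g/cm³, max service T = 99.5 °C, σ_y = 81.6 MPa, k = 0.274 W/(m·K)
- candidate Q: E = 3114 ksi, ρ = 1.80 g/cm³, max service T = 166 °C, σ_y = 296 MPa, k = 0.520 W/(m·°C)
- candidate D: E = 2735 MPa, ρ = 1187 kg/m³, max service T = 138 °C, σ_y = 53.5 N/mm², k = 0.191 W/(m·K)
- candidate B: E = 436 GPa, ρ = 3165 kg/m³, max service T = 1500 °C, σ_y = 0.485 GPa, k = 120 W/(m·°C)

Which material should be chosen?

candidate B

Screen on constraints: max service T ≥ 119 °C; σ_y ≥ 189 MPa; k ≥ 0.397 W/(m·K). Survivors: candidate Q, candidate B.
After converting to SI:
  candidate Q: E = 21.47 GPa, ρ = 1800 kg/m³
  candidate B: E = 436.0 GPa, ρ = 3165 kg/m³
  candidate B: M = 6.60×10⁻³
  candidate Q: M = 2.57×10⁻³
Candidate B ranks first.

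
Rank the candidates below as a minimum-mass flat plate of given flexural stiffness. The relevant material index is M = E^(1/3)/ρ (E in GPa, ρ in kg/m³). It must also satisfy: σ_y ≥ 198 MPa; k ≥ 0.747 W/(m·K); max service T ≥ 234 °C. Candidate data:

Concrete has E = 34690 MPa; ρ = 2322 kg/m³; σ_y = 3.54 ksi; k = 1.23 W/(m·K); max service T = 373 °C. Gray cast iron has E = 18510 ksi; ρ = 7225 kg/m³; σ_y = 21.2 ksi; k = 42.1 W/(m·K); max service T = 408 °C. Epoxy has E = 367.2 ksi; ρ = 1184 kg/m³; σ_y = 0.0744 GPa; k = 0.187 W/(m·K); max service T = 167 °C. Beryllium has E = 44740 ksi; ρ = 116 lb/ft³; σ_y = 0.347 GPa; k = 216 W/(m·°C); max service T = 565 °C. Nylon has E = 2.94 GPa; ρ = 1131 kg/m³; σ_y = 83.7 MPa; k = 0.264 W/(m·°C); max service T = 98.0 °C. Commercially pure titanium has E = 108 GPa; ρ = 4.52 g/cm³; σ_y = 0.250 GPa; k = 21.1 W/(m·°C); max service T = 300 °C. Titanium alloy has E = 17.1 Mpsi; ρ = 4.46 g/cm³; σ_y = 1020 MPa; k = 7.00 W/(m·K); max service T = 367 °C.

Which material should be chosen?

Screen on constraints: σ_y ≥ 198 MPa; k ≥ 0.747 W/(m·K); max service T ≥ 234 °C. Survivors: beryllium, commercially pure titanium, titanium alloy.
In SI units:
  beryllium: E = 308.5 GPa, ρ = 1858 kg/m³
  commercially pure titanium: E = 108.0 GPa, ρ = 4520 kg/m³
  titanium alloy: E = 117.9 GPa, ρ = 4460 kg/m³
  beryllium: M = 3.64×10⁻³
  titanium alloy: M = 1.10×10⁻³
  commercially pure titanium: M = 1.05×10⁻³
Beryllium has the largest M.

beryllium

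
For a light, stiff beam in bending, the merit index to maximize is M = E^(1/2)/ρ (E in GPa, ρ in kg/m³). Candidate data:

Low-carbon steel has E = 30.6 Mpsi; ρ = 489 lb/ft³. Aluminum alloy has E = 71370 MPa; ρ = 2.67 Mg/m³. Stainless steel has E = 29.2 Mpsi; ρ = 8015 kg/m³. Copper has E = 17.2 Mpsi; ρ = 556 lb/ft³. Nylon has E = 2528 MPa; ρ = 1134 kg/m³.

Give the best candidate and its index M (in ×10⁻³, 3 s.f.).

aluminum alloy, M = 3.16×10⁻³

Convert each candidate to consistent units, then evaluate M:
  low-carbon steel: E = 211.0 GPa, ρ = 7833 kg/m³
  aluminum alloy: E = 71.37 GPa, ρ = 2670 kg/m³
  stainless steel: E = 201.3 GPa, ρ = 8015 kg/m³
  copper: E = 118.6 GPa, ρ = 8906 kg/m³
  nylon: E = 2.528 GPa, ρ = 1134 kg/m³
  aluminum alloy: M = 3.16×10⁻³
  low-carbon steel: M = 1.85×10⁻³
  stainless steel: M = 1.77×10⁻³
  nylon: M = 1.40×10⁻³
  copper: M = 1.22×10⁻³
Aluminum alloy ranks first.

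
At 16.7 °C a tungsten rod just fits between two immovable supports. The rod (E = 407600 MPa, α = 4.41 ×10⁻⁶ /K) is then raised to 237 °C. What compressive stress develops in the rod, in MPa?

396 MPa

E = 407600 MPa = 407.6 GPa.
ΔT = 220.3 K. Constrained thermal stress σ = E·α·ΔT = 407.6×10³ MPa × 4.41×10⁻⁶ × 220.3 = 396 MPa (compressive).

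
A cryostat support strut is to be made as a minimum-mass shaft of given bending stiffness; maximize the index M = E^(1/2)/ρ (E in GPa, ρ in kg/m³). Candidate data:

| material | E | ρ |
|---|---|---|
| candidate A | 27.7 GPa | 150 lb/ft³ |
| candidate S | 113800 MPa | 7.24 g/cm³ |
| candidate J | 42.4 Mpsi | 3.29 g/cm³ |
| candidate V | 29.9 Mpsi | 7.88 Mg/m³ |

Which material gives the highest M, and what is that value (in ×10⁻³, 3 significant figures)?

candidate J, M = 5.20×10⁻³

Normalizing units and computing the index:
  candidate A: E = 27.70 GPa, ρ = 2403 kg/m³
  candidate S: E = 113.8 GPa, ρ = 7240 kg/m³
  candidate J: E = 292.3 GPa, ρ = 3290 kg/m³
  candidate V: E = 206.2 GPa, ρ = 7880 kg/m³
  candidate J: M = 5.20×10⁻³
  candidate A: M = 2.19×10⁻³
  candidate V: M = 1.82×10⁻³
  candidate S: M = 1.47×10⁻³
Candidate J ranks first.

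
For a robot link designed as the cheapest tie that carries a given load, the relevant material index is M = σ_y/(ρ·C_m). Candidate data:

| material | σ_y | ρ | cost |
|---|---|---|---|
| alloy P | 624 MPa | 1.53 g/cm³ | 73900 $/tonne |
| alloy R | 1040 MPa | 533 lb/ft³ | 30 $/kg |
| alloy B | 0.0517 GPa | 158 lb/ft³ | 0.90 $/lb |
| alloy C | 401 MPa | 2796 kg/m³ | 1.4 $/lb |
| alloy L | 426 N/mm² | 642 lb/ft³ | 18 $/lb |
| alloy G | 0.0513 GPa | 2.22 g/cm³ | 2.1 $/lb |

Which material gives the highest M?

Convert each candidate to consistent units, then evaluate M:
  alloy P: σ_y = 624.0 MPa, ρ = 1530 kg/m³, cost = 73.90 $/kg
  alloy R: σ_y = 1040 MPa, ρ = 8538 kg/m³, cost = 30.00 $/kg
  alloy B: σ_y = 51.70 MPa, ρ = 2531 kg/m³, cost = 1.984 $/kg
  alloy C: σ_y = 401.0 MPa, ρ = 2796 kg/m³, cost = 3.086 $/kg
  alloy L: σ_y = 426.0 MPa, ρ = 10280 kg/m³, cost = 39.68 $/kg
  alloy G: σ_y = 51.30 MPa, ρ = 2220 kg/m³, cost = 4.630 $/kg
  alloy C: M = 46.5 kN·m per $
  alloy B: M = 10.3 kN·m per $
  alloy P: M = 5.52 kN·m per $
  alloy G: M = 4.99 kN·m per $
  alloy R: M = 4.06 kN·m per $
  alloy L: M = 1.04 kN·m per $
The maximum is for alloy C.

alloy C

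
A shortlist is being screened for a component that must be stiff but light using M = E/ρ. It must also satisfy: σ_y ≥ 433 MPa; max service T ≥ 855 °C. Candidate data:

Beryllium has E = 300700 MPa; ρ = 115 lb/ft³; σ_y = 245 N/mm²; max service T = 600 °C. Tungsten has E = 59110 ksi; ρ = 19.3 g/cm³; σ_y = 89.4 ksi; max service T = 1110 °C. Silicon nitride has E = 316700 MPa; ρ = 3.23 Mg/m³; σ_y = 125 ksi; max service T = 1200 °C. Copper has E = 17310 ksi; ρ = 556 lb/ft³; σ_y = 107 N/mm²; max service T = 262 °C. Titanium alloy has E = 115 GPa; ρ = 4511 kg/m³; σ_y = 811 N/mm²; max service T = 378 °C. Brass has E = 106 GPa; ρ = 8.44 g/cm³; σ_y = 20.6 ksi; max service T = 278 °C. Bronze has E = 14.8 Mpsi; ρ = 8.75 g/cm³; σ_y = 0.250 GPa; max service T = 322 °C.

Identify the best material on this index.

silicon nitride

Screen on constraints: σ_y ≥ 433 MPa; max service T ≥ 855 °C. Survivors: tungsten, silicon nitride.
After converting to SI:
  tungsten: E = 407.5 GPa, ρ = 19300 kg/m³
  silicon nitride: E = 316.7 GPa, ρ = 3230 kg/m³
  silicon nitride: M = 98.0 MN·m/kg
  tungsten: M = 21.1 MN·m/kg
Silicon nitride ranks first.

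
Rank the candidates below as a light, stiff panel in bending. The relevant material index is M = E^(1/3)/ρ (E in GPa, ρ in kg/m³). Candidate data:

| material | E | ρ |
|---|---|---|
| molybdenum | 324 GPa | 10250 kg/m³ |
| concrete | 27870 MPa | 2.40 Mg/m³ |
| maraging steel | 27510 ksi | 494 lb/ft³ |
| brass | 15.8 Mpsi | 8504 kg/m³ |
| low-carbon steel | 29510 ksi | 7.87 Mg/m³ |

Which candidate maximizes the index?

concrete

Putting every candidate on a common basis:
  molybdenum: E = 324.0 GPa, ρ = 10250 kg/m³
  concrete: E = 27.87 GPa, ρ = 2400 kg/m³
  maraging steel: E = 189.7 GPa, ρ = 7913 kg/m³
  brass: E = 108.9 GPa, ρ = 8504 kg/m³
  low-carbon steel: E = 203.5 GPa, ρ = 7870 kg/m³
  concrete: M = 1.26×10⁻³
  low-carbon steel: M = 0.747×10⁻³
  maraging steel: M = 0.726×10⁻³
  molybdenum: M = 0.670×10⁻³
  brass: M = 0.562×10⁻³
Concrete ranks first.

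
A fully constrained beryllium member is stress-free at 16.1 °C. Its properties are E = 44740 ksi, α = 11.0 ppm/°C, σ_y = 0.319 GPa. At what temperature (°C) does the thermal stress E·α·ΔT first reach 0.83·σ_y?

E = 44740 ksi = 308.5 GPa.
σ_y = 0.319 GPa = 319.0 MPa.
E·α·ΔT = 264.8 MPa ⇒ ΔT = 264.8 / (308.5×10³ × 11.0×10⁻⁶) = 78.03 K.
T = 16.1 + 78.03 = 94.13 °C.

94.1 °C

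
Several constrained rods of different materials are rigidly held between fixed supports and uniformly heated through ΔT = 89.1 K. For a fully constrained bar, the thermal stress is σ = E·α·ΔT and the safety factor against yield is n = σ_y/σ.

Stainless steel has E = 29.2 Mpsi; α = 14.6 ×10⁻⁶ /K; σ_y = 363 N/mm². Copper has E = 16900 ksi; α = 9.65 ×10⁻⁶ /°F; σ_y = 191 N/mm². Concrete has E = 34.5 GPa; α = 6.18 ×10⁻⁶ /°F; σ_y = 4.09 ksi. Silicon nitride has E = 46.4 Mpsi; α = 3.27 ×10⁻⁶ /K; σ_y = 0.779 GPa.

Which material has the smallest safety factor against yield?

concrete

In consistent units (E in GPa, α in ×10⁻⁶/K, σ_y in MPa):
  stainless steel: E = 201.3, α = 14.6, σ_y = 363.0 → σ = 262 MPa, n = 1.39
  copper: E = 116.5, α = 17.4, σ_y = 191.0 → σ = 180 MPa, n = 1.06
  concrete: E = 34.50, α = 11.1, σ_y = 28.20 → σ = 34.2 MPa, n = 0.825
  silicon nitride: E = 319.9, α = 3.27, σ_y = 779.0 → σ = 93.2 MPa, n = 8.36
Concrete has the lowest safety factor, n = 0.825.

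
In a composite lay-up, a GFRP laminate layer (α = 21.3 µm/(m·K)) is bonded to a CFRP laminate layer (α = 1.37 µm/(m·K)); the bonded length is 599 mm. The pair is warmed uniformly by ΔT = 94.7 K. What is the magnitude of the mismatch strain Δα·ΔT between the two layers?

1.89×10⁻³

Δα = |21.3 − 1.37|×10⁻⁶/K = 19.9×10⁻⁶/K.
Mismatch strain = Δα·ΔT = 19.9×10⁻⁶ × 94.7 = 1.89×10⁻³.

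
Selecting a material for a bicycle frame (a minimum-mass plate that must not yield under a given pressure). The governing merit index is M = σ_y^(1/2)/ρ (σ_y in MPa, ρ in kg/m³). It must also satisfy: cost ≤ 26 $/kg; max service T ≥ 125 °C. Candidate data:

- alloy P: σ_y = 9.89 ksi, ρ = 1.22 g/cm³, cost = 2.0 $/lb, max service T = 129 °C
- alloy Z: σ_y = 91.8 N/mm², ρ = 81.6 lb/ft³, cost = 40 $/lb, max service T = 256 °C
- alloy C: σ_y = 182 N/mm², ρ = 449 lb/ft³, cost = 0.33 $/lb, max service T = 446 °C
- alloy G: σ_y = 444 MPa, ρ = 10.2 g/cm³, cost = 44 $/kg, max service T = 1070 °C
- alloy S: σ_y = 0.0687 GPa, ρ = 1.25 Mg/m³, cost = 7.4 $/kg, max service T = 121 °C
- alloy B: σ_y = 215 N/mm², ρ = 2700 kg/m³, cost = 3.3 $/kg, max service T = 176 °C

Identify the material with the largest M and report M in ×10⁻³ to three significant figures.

Screen on constraints: cost ≤ 26 $/kg; max service T ≥ 125 °C. Survivors: alloy P, alloy C, alloy B.
Convert each candidate to consistent units, then evaluate M:
  alloy P: σ_y = 68.19 MPa, ρ = 1220 kg/m³
  alloy C: σ_y = 182.0 MPa, ρ = 7192 kg/m³
  alloy B: σ_y = 215.0 MPa, ρ = 2700 kg/m³
  alloy P: M = 6.77×10⁻³
  alloy B: M = 5.43×10⁻³
  alloy C: M = 1.88×10⁻³
The maximum is for alloy P.

alloy P, M = 6.77×10⁻³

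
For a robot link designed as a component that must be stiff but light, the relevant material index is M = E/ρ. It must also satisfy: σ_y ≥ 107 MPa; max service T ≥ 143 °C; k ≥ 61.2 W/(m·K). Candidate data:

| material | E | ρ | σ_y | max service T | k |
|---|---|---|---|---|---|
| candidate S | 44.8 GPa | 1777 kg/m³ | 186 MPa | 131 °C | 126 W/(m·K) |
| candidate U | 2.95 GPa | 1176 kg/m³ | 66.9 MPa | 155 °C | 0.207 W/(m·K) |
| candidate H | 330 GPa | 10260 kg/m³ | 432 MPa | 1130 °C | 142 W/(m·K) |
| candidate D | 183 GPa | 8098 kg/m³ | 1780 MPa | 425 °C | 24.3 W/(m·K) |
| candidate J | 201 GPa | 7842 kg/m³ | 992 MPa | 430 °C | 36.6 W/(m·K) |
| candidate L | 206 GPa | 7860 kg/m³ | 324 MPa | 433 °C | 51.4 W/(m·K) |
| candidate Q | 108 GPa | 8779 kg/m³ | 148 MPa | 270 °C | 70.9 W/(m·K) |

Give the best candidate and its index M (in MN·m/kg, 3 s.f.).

Screen on constraints: σ_y ≥ 107 MPa; max service T ≥ 143 °C; k ≥ 61.2 W/(m·K). Survivors: candidate H, candidate Q.
Computing M directly (units already consistent):
  candidate H: M = 32.2 MN·m/kg
  candidate Q: M = 12.3 MN·m/kg
The maximum is for candidate H.

candidate H, M = 32.2 MN·m/kg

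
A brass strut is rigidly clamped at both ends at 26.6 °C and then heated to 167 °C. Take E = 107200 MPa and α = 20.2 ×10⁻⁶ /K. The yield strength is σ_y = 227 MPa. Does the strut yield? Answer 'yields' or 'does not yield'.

yields

E = 107200 MPa = 107.2 GPa.
ΔT = 140.4 K. Constrained thermal stress σ = E·α·ΔT = 107.2×10³ MPa × 20.2×10⁻⁶ × 140.4 = 304 MPa (compressive).
Compare to σ_y = 227 MPa: σ ≥ σ_y, so it yields.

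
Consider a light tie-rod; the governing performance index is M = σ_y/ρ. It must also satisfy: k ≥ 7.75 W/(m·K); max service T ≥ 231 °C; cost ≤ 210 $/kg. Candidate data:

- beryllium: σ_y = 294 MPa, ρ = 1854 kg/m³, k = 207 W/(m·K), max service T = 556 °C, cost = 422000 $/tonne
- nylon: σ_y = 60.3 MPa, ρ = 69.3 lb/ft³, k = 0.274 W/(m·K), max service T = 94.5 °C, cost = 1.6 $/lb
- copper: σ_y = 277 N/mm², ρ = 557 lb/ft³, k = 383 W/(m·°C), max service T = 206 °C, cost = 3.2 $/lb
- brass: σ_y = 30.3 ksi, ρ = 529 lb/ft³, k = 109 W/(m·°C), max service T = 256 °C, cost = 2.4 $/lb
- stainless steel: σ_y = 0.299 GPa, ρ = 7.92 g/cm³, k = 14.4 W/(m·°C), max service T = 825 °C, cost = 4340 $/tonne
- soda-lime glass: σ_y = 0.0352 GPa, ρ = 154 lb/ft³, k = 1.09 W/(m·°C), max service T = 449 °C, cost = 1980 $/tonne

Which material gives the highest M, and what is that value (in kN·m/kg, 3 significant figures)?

Screen on constraints: k ≥ 7.75 W/(m·K); max service T ≥ 231 °C; cost ≤ 210 $/kg. Survivors: brass, stainless steel.
Putting every candidate on a common basis:
  brass: σ_y = 208.9 MPa, ρ = 8474 kg/m³
  stainless steel: σ_y = 299.0 MPa, ρ = 7920 kg/m³
  stainless steel: M = 37.8 kN·m/kg
  brass: M = 24.7 kN·m/kg
Stainless steel ranks first.

stainless steel, M = 37.8 kN·m/kg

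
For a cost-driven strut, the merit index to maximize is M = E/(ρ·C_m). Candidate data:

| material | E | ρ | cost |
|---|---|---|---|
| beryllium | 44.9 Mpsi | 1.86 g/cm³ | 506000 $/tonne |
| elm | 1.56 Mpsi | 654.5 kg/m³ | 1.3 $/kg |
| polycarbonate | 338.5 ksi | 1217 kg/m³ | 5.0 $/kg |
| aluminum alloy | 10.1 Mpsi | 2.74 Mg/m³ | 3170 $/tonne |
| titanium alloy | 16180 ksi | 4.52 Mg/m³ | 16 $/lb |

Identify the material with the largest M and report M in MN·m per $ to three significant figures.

Convert each candidate to consistent units, then evaluate M:
  beryllium: E = 309.6 GPa, ρ = 1860 kg/m³, cost = 506.0 $/kg
  elm: E = 10.76 GPa, ρ = 654.5 kg/m³, cost = 1.300 $/kg
  polycarbonate: E = 2.334 GPa, ρ = 1217 kg/m³, cost = 5.000 $/kg
  aluminum alloy: E = 69.64 GPa, ρ = 2740 kg/m³, cost = 3.170 $/kg
  titanium alloy: E = 111.6 GPa, ρ = 4520 kg/m³, cost = 35.27 $/kg
  elm: M = 12.6 MN·m per $
  aluminum alloy: M = 8.02 MN·m per $
  titanium alloy: M = 0.700 MN·m per $
  polycarbonate: M = 0.384 MN·m per $
  beryllium: M = 0.329 MN·m per $
The maximum is for elm.

elm, M = 12.6 MN·m per $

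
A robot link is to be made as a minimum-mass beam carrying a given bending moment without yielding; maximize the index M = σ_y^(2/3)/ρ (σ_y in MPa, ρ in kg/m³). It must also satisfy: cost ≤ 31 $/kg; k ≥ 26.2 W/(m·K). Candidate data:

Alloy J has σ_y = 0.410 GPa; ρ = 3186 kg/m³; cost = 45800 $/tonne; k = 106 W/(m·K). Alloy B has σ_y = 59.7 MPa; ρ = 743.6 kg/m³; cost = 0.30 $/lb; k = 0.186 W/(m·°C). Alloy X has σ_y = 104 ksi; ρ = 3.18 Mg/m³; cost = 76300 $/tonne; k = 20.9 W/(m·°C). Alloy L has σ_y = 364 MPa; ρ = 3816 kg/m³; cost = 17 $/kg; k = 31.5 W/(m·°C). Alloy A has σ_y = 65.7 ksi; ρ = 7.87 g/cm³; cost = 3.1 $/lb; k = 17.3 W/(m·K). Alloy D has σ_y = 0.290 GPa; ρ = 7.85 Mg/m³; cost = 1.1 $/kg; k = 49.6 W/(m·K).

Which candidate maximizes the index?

alloy L

Screen on constraints: cost ≤ 31 $/kg; k ≥ 26.2 W/(m·K). Survivors: alloy L, alloy D.
In SI units:
  alloy L: σ_y = 364.0 MPa, ρ = 3816 kg/m³
  alloy D: σ_y = 290.0 MPa, ρ = 7850 kg/m³
  alloy L: M = 13.4×10⁻³
  alloy D: M = 5.58×10⁻³
Alloy L ranks first.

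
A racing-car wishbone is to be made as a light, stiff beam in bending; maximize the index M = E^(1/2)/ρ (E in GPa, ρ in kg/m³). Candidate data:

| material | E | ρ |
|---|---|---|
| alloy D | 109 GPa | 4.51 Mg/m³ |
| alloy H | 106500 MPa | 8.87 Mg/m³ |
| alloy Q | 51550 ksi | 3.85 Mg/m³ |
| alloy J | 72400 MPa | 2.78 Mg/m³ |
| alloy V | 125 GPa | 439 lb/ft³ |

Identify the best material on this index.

alloy Q

Putting every candidate on a common basis:
  alloy D: E = 109.0 GPa, ρ = 4510 kg/m³
  alloy H: E = 106.5 GPa, ρ = 8870 kg/m³
  alloy Q: E = 355.4 GPa, ρ = 3850 kg/m³
  alloy J: E = 72.40 GPa, ρ = 2780 kg/m³
  alloy V: E = 125.0 GPa, ρ = 7032 kg/m³
  alloy Q: M = 4.90×10⁻³
  alloy J: M = 3.06×10⁻³
  alloy D: M = 2.31×10⁻³
  alloy V: M = 1.59×10⁻³
  alloy H: M = 1.16×10⁻³
Highest index: alloy Q.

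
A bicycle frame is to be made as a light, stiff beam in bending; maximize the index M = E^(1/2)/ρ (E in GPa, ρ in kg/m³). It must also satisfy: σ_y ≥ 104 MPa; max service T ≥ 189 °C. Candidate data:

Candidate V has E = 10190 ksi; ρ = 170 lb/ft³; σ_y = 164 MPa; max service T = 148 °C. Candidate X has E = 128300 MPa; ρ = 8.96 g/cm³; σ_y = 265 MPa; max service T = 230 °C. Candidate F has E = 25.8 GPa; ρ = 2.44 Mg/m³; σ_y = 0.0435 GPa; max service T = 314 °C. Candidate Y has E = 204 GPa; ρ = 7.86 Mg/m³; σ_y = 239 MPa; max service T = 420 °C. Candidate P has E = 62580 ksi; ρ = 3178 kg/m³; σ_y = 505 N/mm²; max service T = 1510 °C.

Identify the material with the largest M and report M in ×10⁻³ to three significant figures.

Screen on constraints: σ_y ≥ 104 MPa; max service T ≥ 189 °C. Survivors: candidate X, candidate Y, candidate P.
Convert each candidate to consistent units, then evaluate M:
  candidate X: E = 128.3 GPa, ρ = 8960 kg/m³
  candidate Y: E = 204.0 GPa, ρ = 7860 kg/m³
  candidate P: E = 431.5 GPa, ρ = 3178 kg/m³
  candidate P: M = 6.54×10⁻³
  candidate Y: M = 1.82×10⁻³
  candidate X: M = 1.26×10⁻³
Highest index: candidate P.

candidate P, M = 6.54×10⁻³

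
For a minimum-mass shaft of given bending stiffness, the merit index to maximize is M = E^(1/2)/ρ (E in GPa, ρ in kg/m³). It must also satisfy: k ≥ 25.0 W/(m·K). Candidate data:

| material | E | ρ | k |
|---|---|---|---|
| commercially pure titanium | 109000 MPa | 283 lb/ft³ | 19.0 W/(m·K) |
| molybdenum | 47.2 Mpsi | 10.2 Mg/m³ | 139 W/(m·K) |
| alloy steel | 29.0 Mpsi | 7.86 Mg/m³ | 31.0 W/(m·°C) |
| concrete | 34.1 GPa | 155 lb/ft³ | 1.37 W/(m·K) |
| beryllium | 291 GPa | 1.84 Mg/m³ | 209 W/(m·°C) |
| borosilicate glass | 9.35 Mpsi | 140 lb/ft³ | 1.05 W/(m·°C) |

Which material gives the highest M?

beryllium

Screen on constraints: k ≥ 25.0 W/(m·K). Survivors: molybdenum, alloy steel, beryllium.
Putting every candidate on a common basis:
  molybdenum: E = 325.4 GPa, ρ = 10200 kg/m³
  alloy steel: E = 199.9 GPa, ρ = 7860 kg/m³
  beryllium: E = 291.0 GPa, ρ = 1840 kg/m³
  beryllium: M = 9.27×10⁻³
  alloy steel: M = 1.80×10⁻³
  molybdenum: M = 1.77×10⁻³
The maximum is for beryllium.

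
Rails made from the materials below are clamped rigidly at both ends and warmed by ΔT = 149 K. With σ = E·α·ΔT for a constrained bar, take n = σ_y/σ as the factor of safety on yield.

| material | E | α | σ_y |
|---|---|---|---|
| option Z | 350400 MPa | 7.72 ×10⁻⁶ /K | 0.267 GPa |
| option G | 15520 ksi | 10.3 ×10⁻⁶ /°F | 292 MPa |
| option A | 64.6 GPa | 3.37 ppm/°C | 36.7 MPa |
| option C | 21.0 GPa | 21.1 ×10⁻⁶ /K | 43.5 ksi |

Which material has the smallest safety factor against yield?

option Z

In consistent units (E in GPa, α in ×10⁻⁶/K, σ_y in MPa):
  option Z: E = 350.4, α = 7.72, σ_y = 267.0 → σ = 403 MPa, n = 0.662
  option G: E = 107.0, α = 18.5, σ_y = 292.0 → σ = 296 MPa, n = 0.988
  option A: E = 64.60, α = 3.37, σ_y = 36.70 → σ = 32.4 MPa, n = 1.13
  option C: E = 21.00, α = 21.1, σ_y = 299.9 → σ = 66.0 MPa, n = 4.54
Smallest n: option Z with n = 0.662.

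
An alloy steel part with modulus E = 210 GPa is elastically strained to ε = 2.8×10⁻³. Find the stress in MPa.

588 MPa

σ = E·ε = 210000 MPa × 2.8×10⁻³ = 588 MPa.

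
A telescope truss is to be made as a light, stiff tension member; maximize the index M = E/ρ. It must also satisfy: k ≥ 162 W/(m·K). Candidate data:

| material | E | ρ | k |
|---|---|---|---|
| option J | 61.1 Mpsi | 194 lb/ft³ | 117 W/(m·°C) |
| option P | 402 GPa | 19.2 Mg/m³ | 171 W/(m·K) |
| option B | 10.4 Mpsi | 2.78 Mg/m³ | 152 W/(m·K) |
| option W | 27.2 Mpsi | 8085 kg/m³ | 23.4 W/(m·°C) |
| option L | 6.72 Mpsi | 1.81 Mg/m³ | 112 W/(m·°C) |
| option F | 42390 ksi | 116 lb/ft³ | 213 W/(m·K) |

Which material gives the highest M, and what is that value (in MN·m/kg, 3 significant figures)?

Screen on constraints: k ≥ 162 W/(m·K). Survivors: option P, option F.
In SI units:
  option P: E = 402.0 GPa, ρ = 19200 kg/m³
  option F: E = 292.3 GPa, ρ = 1858 kg/m³
  option F: M = 157 MN·m/kg
  option P: M = 20.9 MN·m/kg
Option F has the largest M.

option F, M = 157 MN·m/kg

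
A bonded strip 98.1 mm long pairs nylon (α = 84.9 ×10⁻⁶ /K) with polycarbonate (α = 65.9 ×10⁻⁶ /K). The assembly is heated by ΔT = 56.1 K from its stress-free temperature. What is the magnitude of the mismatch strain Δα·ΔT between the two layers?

Δα = |84.9 − 65.9|×10⁻⁶/K = 19.0×10⁻⁶/K.
Mismatch strain = Δα·ΔT = 19.0×10⁻⁶ × 56.1 = 1.07×10⁻³.

1.07×10⁻³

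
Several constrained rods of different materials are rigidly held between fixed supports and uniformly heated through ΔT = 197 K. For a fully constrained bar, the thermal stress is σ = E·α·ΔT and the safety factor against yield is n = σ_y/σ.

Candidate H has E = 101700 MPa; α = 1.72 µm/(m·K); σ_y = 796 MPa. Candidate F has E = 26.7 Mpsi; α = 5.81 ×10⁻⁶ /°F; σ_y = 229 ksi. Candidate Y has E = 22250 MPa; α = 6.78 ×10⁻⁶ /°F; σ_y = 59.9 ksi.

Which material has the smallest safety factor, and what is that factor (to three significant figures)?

With everything in SI (GPa, ×10⁻⁶/K, MPa):
  candidate H: E = 101.7, α = 1.72, σ_y = 796.0 → σ = 34.5 MPa, n = 23.1
  candidate F: E = 184.1, α = 10.5, σ_y = 1579 → σ = 379 MPa, n = 4.16
  candidate Y: E = 22.25, α = 12.2, σ_y = 413.0 → σ = 53.5 MPa, n = 7.72
Candidate F has the lowest safety factor, n = 4.16.

candidate F, n = 4.16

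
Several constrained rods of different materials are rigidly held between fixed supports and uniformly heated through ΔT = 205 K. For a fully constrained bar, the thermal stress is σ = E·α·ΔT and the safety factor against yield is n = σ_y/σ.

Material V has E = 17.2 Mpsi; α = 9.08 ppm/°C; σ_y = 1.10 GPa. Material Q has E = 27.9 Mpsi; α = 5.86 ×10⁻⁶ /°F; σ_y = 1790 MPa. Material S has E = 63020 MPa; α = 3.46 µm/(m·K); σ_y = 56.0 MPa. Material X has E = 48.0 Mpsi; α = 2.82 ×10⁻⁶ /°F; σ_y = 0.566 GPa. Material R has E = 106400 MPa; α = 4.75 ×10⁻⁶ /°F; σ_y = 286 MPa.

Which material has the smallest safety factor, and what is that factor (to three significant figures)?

With everything in SI (GPa, ×10⁻⁶/K, MPa):
  material V: E = 118.6, α = 9.08, σ_y = 1100 → σ = 221 MPa, n = 4.98
  material Q: E = 192.4, α = 10.5, σ_y = 1790 → σ = 416 MPa, n = 4.30
  material S: E = 63.02, α = 3.46, σ_y = 56.00 → σ = 44.7 MPa, n = 1.25
  material X: E = 330.9, α = 5.08, σ_y = 566.0 → σ = 344 MPa, n = 1.64
  material R: E = 106.4, α = 8.55, σ_y = 286.0 → σ = 186 MPa, n = 1.53
Material S has the lowest safety factor, n = 1.25.

material S, n = 1.25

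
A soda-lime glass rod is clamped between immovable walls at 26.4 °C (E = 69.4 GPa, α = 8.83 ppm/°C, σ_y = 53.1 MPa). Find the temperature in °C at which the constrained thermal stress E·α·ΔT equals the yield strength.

113 °C

E·α·ΔT = 53.10 MPa ⇒ ΔT = 53.10 / (69.40×10³ × 8.83×10⁻⁶) = 86.65 K.
T = 26.4 + 86.65 = 113.1 °C.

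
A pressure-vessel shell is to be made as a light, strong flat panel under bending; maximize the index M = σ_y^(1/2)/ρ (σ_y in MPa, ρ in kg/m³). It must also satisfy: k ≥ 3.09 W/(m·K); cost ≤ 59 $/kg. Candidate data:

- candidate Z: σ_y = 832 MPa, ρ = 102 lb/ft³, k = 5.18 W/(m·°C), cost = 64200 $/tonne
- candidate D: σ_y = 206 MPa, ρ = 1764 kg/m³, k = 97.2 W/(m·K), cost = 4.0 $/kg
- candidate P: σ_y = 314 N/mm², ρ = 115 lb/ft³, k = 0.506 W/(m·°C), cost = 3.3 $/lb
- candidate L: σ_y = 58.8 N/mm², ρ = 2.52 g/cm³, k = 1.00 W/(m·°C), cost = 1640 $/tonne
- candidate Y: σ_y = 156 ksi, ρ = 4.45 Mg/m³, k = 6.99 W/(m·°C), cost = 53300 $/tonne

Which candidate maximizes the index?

candidate D

Screen on constraints: k ≥ 3.09 W/(m·K); cost ≤ 59 $/kg. Survivors: candidate D, candidate Y.
In SI units:
  candidate D: σ_y = 206.0 MPa, ρ = 1764 kg/m³
  candidate Y: σ_y = 1076 MPa, ρ = 4450 kg/m³
  candidate D: M = 8.14×10⁻³
  candidate Y: M = 7.37×10⁻³
Candidate D ranks first.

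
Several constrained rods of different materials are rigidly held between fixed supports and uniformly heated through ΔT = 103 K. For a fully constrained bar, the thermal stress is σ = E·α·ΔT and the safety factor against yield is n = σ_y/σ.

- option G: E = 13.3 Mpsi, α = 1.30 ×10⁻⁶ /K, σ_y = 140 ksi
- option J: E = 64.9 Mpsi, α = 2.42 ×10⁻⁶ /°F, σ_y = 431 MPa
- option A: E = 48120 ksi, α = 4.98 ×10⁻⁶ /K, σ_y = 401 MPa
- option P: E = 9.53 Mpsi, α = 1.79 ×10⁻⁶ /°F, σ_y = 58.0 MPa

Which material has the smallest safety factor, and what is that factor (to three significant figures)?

option J, n = 2.15

Per material, after unit conversion:
  option G: E = 91.70, α = 1.30, σ_y = 965.3 → σ = 12.3 MPa, n = 78.6
  option J: E = 447.5, α = 4.36, σ_y = 431.0 → σ = 201 MPa, n = 2.15
  option A: E = 331.8, α = 4.98, σ_y = 401.0 → σ = 170 MPa, n = 2.36
  option P: E = 65.71, α = 3.22, σ_y = 58.00 → σ = 21.8 MPa, n = 2.66
The minimum is option J at n = 2.15.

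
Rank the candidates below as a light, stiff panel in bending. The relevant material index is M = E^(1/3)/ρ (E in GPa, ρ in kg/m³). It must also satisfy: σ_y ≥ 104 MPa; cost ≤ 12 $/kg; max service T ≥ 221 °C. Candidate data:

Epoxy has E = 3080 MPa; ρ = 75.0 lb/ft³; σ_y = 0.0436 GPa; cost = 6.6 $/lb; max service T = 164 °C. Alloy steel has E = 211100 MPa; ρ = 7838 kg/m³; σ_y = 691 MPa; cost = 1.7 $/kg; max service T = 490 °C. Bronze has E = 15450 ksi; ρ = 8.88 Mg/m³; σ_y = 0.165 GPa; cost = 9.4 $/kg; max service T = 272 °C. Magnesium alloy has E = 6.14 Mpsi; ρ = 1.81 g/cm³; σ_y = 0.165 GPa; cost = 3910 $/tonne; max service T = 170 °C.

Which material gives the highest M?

alloy steel

Screen on constraints: σ_y ≥ 104 MPa; cost ≤ 12 $/kg; max service T ≥ 221 °C. Survivors: alloy steel, bronze.
After converting to SI:
  alloy steel: E = 211.1 GPa, ρ = 7838 kg/m³
  bronze: E = 106.5 GPa, ρ = 8880 kg/m³
  alloy steel: M = 0.760×10⁻³
  bronze: M = 0.534×10⁻³
The maximum is for alloy steel.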